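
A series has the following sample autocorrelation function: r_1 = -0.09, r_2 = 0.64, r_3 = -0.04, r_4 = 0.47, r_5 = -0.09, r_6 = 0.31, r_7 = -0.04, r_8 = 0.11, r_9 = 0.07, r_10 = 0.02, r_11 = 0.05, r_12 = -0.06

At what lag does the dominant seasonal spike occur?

2

The largest autocorrelation is r_2 = 0.64, with weaker echoes at lags 4 (0.47) and 6 (0.31); the remaining lags stay at or below 0.11.
The dominant spike at lag 2 indicates a seasonal period of 2.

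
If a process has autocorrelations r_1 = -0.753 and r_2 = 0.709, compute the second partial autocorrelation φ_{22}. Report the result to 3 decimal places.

φ_{22} = (r_2 − r_1²) / (1 − r_1²)
r_1² = (-0.753)² = 0.567009
Numerator = 0.709 − 0.5670 = 0.1420; denominator = 1 − 0.5670 = 0.4330
φ_{22} = 0.1420 / 0.4330 = 0.328

0.328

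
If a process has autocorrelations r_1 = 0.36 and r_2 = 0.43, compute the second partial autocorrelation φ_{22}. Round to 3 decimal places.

φ_{22} = (r_2 − r_1²) / (1 − r_1²)
r_1² = (0.36)² = 0.1296
Numerator = 0.43 − 0.1296 = 0.3004; denominator = 1 − 0.1296 = 0.8704
φ_{22} = 0.3004 / 0.8704 = 0.345

0.345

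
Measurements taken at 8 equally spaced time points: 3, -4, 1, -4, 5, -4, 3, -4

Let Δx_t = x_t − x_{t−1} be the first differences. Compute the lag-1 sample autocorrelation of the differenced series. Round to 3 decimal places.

-0.830

First differences Δx: -7, 5, -5, 9, -9, 7, -7
Mean of differences = -1.0000
Numerator Σ(Δx_t−Δx̄)(Δx_{t+1}−Δx̄) = -292.0000
Denominator Σ(Δx_t−Δx̄)² = 352.0000
r_1(Δx) = -292.0000 / 352.0000 = -0.830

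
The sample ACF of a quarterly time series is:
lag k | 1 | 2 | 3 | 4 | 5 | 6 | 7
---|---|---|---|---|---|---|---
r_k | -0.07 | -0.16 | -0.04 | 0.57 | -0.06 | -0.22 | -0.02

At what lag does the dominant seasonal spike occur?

The largest autocorrelation is r_4 = 0.57; the remaining lags stay at or below -0.02.
The dominant spike at lag 4 indicates a seasonal period of 4.

4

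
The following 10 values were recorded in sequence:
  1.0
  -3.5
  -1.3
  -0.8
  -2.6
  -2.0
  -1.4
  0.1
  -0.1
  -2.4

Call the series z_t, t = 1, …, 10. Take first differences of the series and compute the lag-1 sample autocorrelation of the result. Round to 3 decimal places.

First differences Δz: -4.5, 2.2, 0.5, -1.8, 0.6, 0.6, 1.5, -0.2, -2.3
Mean of differences = -0.3778
Numerator Σ(Δz_t−Δz̄)(Δz_{t+1}−Δz̄) = -8.2183
Denominator Σ(Δz_t−Δz̄)² = 35.5956
r_1(Δz) = -8.2183 / 35.5956 = -0.231

-0.231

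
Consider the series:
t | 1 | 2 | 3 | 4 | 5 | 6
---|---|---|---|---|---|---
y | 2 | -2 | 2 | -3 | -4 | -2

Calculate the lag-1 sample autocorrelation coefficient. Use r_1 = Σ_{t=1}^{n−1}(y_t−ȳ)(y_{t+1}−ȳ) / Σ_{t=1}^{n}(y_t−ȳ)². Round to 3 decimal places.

-0.107

Mean ȳ = (2 − 2 + 2 − 3 − 4 − 2)/6 = -1.1667
Deviations from mean: 3.1667, -0.8333, 3.1667, -1.8333, -2.8333, -0.8333
Σ(y_t−ȳ)(y_{t+1}−ȳ) = (-2.6389) + (-2.6389) + (-5.8056) + (5.1944) + (2.3611) = -3.5278
Denominator Σ(y_t−ȳ)² = 32.8333
r_1 = -3.5278 / 32.8333 = -0.107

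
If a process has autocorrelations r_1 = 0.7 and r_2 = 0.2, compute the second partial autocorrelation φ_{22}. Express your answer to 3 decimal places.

φ_{22} = (r_2 − r_1²) / (1 − r_1²)
r_1² = (0.7)² = 0.49
Numerator = 0.2 − 0.4900 = -0.2900; denominator = 1 − 0.4900 = 0.5100
φ_{22} = -0.2900 / 0.5100 = -0.569

-0.569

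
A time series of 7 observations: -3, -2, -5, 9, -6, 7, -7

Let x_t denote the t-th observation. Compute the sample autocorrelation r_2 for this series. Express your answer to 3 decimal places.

0.520

Mean x̄ = (-3 − 2 − 5 + 9 − 6 + 7 − 7)/7 = -1.0000
Deviations from mean: -2.0000, -1.0000, -4.0000, 10.0000, -5.0000, 8.0000, -6.0000
Numerator Σ_{t=1}^{5}(x_t−x̄)(x_{t+2}−x̄) = 128.0000
Denominator Σ(x_t−x̄)² = 246.0000
r_2 = 128.0000 / 246.0000 = 0.520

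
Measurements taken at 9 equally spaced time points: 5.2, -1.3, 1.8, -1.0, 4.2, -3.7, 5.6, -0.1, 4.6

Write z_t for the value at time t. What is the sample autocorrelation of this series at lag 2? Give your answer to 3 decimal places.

0.595

Mean z̄ = (5.2 − 1.3 + 1.8 − 1.0 + 4.2 − 3.7 + 5.6 − 0.1 + 4.6)/9 = 1.7000
Numerator Σ_{t=1}^{7}(z_t−z̄)(z_{t+2}−z̄) = 54.0600
Denominator Σ(z_t−z̄)² = 90.8200
r_2 = 54.0600 / 90.8200 = 0.595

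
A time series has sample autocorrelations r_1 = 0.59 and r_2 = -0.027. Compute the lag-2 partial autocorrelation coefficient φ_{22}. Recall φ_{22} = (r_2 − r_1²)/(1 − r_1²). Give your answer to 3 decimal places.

φ_{22} = (r_2 − r_1²) / (1 − r_1²)
r_1² = (0.59)² = 0.3481
Numerator = -0.027 − 0.3481 = -0.3751; denominator = 1 − 0.3481 = 0.6519
φ_{22} = -0.3751 / 0.6519 = -0.575

-0.575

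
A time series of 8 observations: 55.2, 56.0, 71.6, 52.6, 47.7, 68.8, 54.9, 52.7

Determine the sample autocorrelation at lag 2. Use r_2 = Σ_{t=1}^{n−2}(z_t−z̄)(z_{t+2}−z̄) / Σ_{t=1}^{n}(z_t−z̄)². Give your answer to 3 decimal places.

Mean z̄ = (55.2 + 56.0 + 71.6 + 52.6 + 47.7 + 68.8 + 54.9 + 52.7)/8 = 57.4375
Deviations from mean: -2.2375, -1.4375, 14.1625, -4.8375, -9.7375, 11.3625, -2.5375, -4.7375
Σ(z_t−z̄)(z_{t+2}−z̄) = (-31.6886) + (6.9539) + (-137.9073) + (-54.9661) + (24.7089) + (-53.8298) = -246.7291
Denominator Σ(z_t−z̄)² = 483.8588
r_2 = -246.7291 / 483.8588 = -0.510

-0.510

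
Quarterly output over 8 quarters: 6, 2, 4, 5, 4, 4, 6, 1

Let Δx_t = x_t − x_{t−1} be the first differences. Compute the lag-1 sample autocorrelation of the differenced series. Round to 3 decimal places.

First differences Δx: -4, 2, 1, -1, 0, 2, -5
Mean of differences = -0.7143
Numerator Σ(Δx_t−Δx̄)(Δx_{t+1}−Δx̄) = -14.6531
Denominator Σ(Δx_t−Δx̄)² = 47.4286
r_1(Δx) = -14.6531 / 47.4286 = -0.309

-0.309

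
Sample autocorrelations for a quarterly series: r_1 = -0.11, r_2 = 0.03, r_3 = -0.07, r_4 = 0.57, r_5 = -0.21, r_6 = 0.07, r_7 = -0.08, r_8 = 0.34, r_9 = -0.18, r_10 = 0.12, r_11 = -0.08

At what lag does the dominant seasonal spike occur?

The largest autocorrelation is r_4 = 0.57, with a weaker echo at lag 8 (0.34); the remaining lags stay at or below 0.12.
The dominant spike at lag 4 indicates a seasonal period of 4.

4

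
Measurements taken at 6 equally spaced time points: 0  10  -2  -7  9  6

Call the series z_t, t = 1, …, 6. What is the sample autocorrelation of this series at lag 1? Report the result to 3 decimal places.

Mean z̄ = (0 + 10 − 2 − 7 + 9 + 6)/6 = 2.6667
Deviations from mean: -2.6667, 7.3333, -4.6667, -9.6667, 6.3333, 3.3333
Numerator Σ_{t=1}^{5}(z_t−z̄)(z_{t+1}−z̄) = -48.7778
Denominator Σ(z_t−z̄)² = 227.3333
r_1 = -48.7778 / 227.3333 = -0.215

-0.215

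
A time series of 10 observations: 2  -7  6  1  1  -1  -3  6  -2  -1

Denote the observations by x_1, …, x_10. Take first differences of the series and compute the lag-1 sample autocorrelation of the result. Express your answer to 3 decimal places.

First differences Δx: -9, 13, -5, 0, -2, -2, 9, -8, 1
Mean of differences = -0.3333
Numerator Σ(Δx_t−Δx̄)(Δx_{t+1}−Δx̄) = -274.4444
Denominator Σ(Δx_t−Δx̄)² = 428.0000
r_1(Δx) = -274.4444 / 428.0000 = -0.641

-0.641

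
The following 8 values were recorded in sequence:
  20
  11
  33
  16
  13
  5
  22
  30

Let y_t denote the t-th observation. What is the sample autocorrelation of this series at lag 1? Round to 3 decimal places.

-0.115

Mean ȳ = (20 + 11 + 33 + 16 + 13 + 5 + 22 + 30)/8 = 18.7500
Deviations from mean: 1.2500, -7.7500, 14.2500, -2.7500, -5.7500, -13.7500, 3.2500, 11.2500
Σ(y_t−ȳ)(y_{t+1}−ȳ) = (-9.6875) + (-110.4375) + (-39.1875) + (15.8125) + (79.0625) + (-44.6875) + (36.5625) = -72.5625
Denominator Σ(y_t−ȳ)² = 631.5000
r_1 = -72.5625 / 631.5000 = -0.115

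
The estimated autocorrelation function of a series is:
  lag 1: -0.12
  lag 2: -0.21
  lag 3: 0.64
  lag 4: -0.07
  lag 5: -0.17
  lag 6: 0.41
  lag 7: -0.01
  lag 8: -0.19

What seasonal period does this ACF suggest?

3

The largest autocorrelation is r_3 = 0.64, with a weaker echo at lag 6 (0.41); the remaining lags stay at or below -0.01.
The dominant spike at lag 3 indicates a seasonal period of 3.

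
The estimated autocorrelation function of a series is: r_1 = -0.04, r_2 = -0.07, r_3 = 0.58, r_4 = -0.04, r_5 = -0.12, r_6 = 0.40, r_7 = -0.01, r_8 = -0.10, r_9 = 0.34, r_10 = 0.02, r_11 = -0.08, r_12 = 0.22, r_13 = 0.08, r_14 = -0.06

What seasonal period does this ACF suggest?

3

The largest autocorrelation is r_3 = 0.58, with weaker echoes at lags 6 (0.40), 9 (0.34) and 12 (0.22); the remaining lags stay at or below 0.08.
The dominant spike at lag 3 indicates a seasonal period of 3.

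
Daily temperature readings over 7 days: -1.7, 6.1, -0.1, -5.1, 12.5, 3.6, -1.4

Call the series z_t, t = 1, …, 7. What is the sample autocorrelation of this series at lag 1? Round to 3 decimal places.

-0.343

Mean z̄ = (-1.7 + 6.1 − 0.1 − 5.1 + 12.5 + 3.6 − 1.4)/7 = 1.9857
Deviations from mean: -3.6857, 4.1143, -2.0857, -7.0857, 10.5143, 1.6143, -3.3857
Σ(z_t−z̄)(z_{t+1}−z̄) = (-15.1641) + (-8.5812) + (14.7788) + (-74.5012) + (16.9731) + (-5.4655) = -71.9602
Denominator Σ(z_t−z̄)² = 209.6886
r_1 = -71.9602 / 209.6886 = -0.343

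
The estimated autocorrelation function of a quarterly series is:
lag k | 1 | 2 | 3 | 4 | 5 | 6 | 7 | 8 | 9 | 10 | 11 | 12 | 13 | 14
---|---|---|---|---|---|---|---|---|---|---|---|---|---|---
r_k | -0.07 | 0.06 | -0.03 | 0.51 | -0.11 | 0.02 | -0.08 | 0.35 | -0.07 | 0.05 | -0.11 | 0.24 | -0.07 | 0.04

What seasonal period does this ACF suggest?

4

The largest autocorrelation is r_4 = 0.51, with weaker echoes at lags 8 (0.35) and 12 (0.24); the remaining lags stay at or below 0.06.
The dominant spike at lag 4 indicates a seasonal period of 4.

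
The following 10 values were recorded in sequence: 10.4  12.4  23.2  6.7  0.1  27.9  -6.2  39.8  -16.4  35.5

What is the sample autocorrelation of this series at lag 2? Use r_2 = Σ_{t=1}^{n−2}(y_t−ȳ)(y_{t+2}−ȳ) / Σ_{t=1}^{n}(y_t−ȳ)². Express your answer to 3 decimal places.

Mean ȳ = (10.4 + 12.4 + 23.2 + 6.7 + 0.1 + 27.9 − 6.2 + 39.8 − 16.4 + 35.5)/10 = 13.3400
Numerator Σ_{t=1}^{8}(y_t−ȳ)(y_{t+2}−ȳ) = 1561.4688
Denominator Σ(y_t−ȳ)² = 2995.6040
r_2 = 1561.4688 / 2995.6040 = 0.521

0.521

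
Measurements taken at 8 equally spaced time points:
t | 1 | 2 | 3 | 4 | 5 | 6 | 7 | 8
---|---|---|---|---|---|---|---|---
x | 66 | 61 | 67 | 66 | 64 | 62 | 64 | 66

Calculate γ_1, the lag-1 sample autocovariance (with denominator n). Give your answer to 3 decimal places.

-1.156

Mean x̄ = (66 + 61 + 67 + 66 + 64 + 62 + 64 + 66)/8 = 64.5000
Σ_{t=1}^{7}(x_t−x̄)(x_{t+1}−x̄) = -9.2500
γ_1 = -9.2500 / 8 = -1.156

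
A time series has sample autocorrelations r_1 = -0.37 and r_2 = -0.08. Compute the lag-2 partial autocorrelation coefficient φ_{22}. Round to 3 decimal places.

φ_{22} = (r_2 − r_1²) / (1 − r_1²)
r_1² = (-0.37)² = 0.1369
Numerator = -0.08 − 0.1369 = -0.2169; denominator = 1 − 0.1369 = 0.8631
φ_{22} = -0.2169 / 0.8631 = -0.251

-0.251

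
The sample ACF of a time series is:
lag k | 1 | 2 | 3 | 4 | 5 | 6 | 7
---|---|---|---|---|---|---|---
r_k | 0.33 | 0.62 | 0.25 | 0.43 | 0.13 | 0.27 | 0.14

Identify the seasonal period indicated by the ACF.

The largest autocorrelation is r_2 = 0.62, with a weaker echo at lag 4 (0.43); the remaining lags stay at or below 0.33.
The dominant spike at lag 2 indicates a seasonal period of 2.

2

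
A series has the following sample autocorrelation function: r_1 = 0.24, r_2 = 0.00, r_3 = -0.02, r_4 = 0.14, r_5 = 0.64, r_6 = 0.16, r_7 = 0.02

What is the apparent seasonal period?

5

The largest autocorrelation is r_5 = 0.64; the remaining lags stay at or below 0.24. The elevated value at lag 1 (0.24), dropping to 0.00 at lag 2, reflects decaying short-term dependence rather than seasonality.
The dominant spike at lag 5 indicates a seasonal period of 5.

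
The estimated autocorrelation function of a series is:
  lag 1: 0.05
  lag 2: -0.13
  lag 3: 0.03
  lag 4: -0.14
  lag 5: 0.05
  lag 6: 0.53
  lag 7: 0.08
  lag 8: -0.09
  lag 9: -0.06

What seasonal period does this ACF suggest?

The largest autocorrelation is r_6 = 0.53; the remaining lags stay at or below 0.08.
The dominant spike at lag 6 indicates a seasonal period of 6.

6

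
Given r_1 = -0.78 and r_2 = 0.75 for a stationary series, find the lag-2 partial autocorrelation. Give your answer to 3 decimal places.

0.362

φ_{22} = (r_2 − r_1²) / (1 − r_1²)
r_1² = (-0.78)² = 0.6084
Numerator = 0.75 − 0.6084 = 0.1416; denominator = 1 − 0.6084 = 0.3916
φ_{22} = 0.1416 / 0.3916 = 0.362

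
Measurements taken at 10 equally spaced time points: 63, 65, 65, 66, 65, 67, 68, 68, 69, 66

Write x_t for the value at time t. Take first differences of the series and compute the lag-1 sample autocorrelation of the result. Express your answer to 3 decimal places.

-0.272

First differences Δx: 2, 0, 1, -1, 2, 1, 0, 1, -3
Mean of differences = 0.3333
Numerator Σ(Δx_t−Δx̄)(Δx_{t+1}−Δx̄) = -5.4444
Denominator Σ(Δx_t−Δx̄)² = 20.0000
r_1(Δx) = -5.4444 / 20.0000 = -0.272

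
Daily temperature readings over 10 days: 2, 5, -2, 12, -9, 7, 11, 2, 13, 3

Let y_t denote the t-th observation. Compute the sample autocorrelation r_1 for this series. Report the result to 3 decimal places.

-0.533

Mean ȳ = (2 + 5 − 2 + 12 − 9 + 7 + 11 + 2 + 13 + 3)/10 = 4.4000
Numerator Σ_{t=1}^{9}(y_t−ȳ)(y_{t+1}−ȳ) = -221.9600
Denominator Σ(y_t−ȳ)² = 416.4000
r_1 = -221.9600 / 416.4000 = -0.533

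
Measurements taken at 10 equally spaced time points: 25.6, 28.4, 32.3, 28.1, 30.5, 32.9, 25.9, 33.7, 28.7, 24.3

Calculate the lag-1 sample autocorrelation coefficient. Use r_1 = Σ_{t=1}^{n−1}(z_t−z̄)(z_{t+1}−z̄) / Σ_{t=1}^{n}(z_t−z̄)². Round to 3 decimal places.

-0.268

Mean z̄ = (25.6 + 28.4 + 32.3 + 28.1 + 30.5 + 32.9 + 25.9 + 33.7 + 28.7 + 24.3)/10 = 29.0400
Numerator Σ_{t=1}^{9}(z_t−z̄)(z_{t+1}−z̄) = -25.4116
Denominator Σ(z_t−z̄)² = 94.9440
r_1 = -25.4116 / 94.9440 = -0.268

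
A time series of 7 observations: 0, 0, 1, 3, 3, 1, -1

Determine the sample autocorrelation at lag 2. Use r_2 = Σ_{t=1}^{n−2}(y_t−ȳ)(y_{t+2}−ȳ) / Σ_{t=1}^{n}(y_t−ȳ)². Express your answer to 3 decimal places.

-0.429

Mean ȳ = (0 + 0 + 1 + 3 + 3 + 1 − 1)/7 = 1.0000
Deviations from mean: -1.0000, -1.0000, 0.0000, 2.0000, 2.0000, 0.0000, -2.0000
Σ(y_t−ȳ)(y_{t+2}−ȳ) = (0.0000) + (-2.0000) + (0.0000) + (0.0000) + (-4.0000) = -6.0000
Denominator Σ(y_t−ȳ)² = 14.0000
r_2 = -6.0000 / 14.0000 = -0.429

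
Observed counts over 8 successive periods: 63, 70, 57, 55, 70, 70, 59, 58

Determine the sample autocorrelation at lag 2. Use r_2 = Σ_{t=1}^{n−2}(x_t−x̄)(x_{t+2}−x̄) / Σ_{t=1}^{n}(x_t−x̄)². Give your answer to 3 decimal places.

-0.755

Mean x̄ = (63 + 70 + 57 + 55 + 70 + 70 + 59 + 58)/8 = 62.7500
Deviations from mean: 0.2500, 7.2500, -5.7500, -7.7500, 7.2500, 7.2500, -3.7500, -4.7500
Numerator Σ_{t=1}^{6}(x_t−x̄)(x_{t+2}−x̄) = -217.1250
Denominator Σ(x_t−x̄)² = 287.5000
r_2 = -217.1250 / 287.5000 = -0.755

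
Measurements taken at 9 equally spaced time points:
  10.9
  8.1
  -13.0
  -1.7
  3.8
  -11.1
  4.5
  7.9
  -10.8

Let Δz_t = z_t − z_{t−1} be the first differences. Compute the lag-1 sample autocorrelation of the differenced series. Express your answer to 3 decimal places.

First differences Δz: -2.8, -21.1, 11.3, 5.5, -14.9, 15.6, 3.4, -18.7
Mean of differences = -2.7125
Numerator Σ(Δz_t−Δz̄)(Δz_{t+1}−Δz̄) = -450.0302
Denominator Σ(Δz_t−Δz̄)² = 1378.7488
r_1(Δz) = -450.0302 / 1378.7488 = -0.326

-0.326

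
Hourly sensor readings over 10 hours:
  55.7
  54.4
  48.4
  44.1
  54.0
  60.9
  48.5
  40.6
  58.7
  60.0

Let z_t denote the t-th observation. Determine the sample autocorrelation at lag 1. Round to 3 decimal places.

0.046

Mean z̄ = (55.7 + 54.4 + 48.4 + 44.1 + 54.0 + 60.9 + 48.5 + 40.6 + 58.7 + 60.0)/10 = 52.5300
Numerator Σ_{t=1}^{9}(z_t−z̄)(z_{t+1}−z̄) = 19.7611
Denominator Σ(z_t−z̄)² = 426.3210
r_1 = 19.7611 / 426.3210 = 0.046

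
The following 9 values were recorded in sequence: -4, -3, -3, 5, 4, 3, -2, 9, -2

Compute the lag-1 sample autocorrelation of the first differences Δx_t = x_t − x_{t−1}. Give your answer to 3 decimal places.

-0.543

First differences Δx: 1, 0, 8, -1, -1, -5, 11, -11
Mean of differences = 0.2500
Numerator Σ(Δx_t−Δx̄)(Δx_{t+1}−Δx̄) = -181.0625
Denominator Σ(Δx_t−Δx̄)² = 333.5000
r_1(Δx) = -181.0625 / 333.5000 = -0.543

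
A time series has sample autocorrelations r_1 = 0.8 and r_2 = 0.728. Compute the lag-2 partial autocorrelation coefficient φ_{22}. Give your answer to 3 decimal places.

0.244

φ_{22} = (r_2 − r_1²) / (1 − r_1²)
r_1² = (0.8)² = 0.64
Numerator = 0.728 − 0.6400 = 0.0880; denominator = 1 − 0.6400 = 0.3600
φ_{22} = 0.0880 / 0.3600 = 0.244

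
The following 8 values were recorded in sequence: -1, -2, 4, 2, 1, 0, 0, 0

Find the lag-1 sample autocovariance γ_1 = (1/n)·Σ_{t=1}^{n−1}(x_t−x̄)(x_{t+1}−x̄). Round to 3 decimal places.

0.156

Mean x̄ = (-1 − 2 + 4 + 2 + 1 + 0 + 0 + 0)/8 = 0.5000
Σ_{t=1}^{7}(x_t−x̄)(x_{t+1}−x̄) = 1.2500
γ_1 = 1.2500 / 8 = 0.156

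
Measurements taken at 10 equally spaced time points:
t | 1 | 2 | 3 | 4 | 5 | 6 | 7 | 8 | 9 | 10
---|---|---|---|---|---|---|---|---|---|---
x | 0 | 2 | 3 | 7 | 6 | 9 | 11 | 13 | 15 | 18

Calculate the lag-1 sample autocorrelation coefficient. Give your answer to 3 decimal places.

0.656

Mean x̄ = (0 + 2 + 3 + 7 + 6 + 9 + 11 + 13 + 15 + 18)/10 = 8.4000
Numerator Σ_{t=1}^{9}(x_t−x̄)(x_{t+1}−x̄) = 205.0400
Denominator Σ(x_t−x̄)² = 312.4000
r_1 = 205.0400 / 312.4000 = 0.656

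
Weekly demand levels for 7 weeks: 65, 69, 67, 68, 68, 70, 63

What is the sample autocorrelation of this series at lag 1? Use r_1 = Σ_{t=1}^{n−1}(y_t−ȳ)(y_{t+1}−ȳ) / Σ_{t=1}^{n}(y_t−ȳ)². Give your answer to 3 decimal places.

Mean ȳ = (65 + 69 + 67 + 68 + 68 + 70 + 63)/7 = 67.1429
Numerator Σ_{t=1}^{6}(y_t−ȳ)(y_{t+1}−ȳ) = -13.0204
Denominator Σ(y_t−ȳ)² = 34.8571
r_1 = -13.0204 / 34.8571 = -0.374

-0.374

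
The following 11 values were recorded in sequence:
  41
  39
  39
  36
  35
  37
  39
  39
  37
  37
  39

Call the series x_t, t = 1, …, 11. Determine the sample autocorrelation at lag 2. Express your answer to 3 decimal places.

Mean x̄ = (41 + 39 + 39 + 36 + 35 + 37 + 39 + 39 + 37 + 37 + 39)/11 = 38.0000
Numerator Σ_{t=1}^{9}(x_t−x̄)(x_{t+2}−x̄) = -7.0000
Denominator Σ(x_t−x̄)² = 30.0000
r_2 = -7.0000 / 30.0000 = -0.233

-0.233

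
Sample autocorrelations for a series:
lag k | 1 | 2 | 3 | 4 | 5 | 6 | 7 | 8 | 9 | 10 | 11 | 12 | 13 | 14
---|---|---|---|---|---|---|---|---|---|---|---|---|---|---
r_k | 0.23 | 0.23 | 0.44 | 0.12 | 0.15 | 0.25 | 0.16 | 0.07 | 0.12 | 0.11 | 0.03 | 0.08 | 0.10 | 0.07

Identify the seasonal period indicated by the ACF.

The largest autocorrelation is r_3 = 0.44, with a weaker echo at lag 6 (0.25); the remaining lags stay at or below 0.23.
The dominant spike at lag 3 indicates a seasonal period of 3.

3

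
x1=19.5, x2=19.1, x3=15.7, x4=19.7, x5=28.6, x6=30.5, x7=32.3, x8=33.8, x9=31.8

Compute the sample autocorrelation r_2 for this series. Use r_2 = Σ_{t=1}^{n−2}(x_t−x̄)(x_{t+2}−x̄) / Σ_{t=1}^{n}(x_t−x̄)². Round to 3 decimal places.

0.359

Mean x̄ = (19.5 + 19.1 + 15.7 + 19.7 + 28.6 + 30.5 + 32.3 + 33.8 + 31.8)/9 = 25.6667
Numerator Σ_{t=1}^{7}(x_t−x̄)(x_{t+2}−x̄) = 142.0211
Denominator Σ(x_t−x̄)² = 395.8200
r_2 = 142.0211 / 395.8200 = 0.359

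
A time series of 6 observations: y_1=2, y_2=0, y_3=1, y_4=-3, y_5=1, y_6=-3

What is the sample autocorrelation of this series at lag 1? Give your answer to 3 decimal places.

-0.405

Mean ȳ = (2 + 0 + 1 − 3 + 1 − 3)/6 = -0.3333
Numerator Σ_{t=1}^{5}(y_t−ȳ)(y_{t+1}−ȳ) = -9.4444
Denominator Σ(y_t−ȳ)² = 23.3333
r_1 = -9.4444 / 23.3333 = -0.405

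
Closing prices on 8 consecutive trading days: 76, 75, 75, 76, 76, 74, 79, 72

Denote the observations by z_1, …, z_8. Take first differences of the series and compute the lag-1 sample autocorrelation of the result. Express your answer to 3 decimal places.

First differences Δz: -1, 0, 1, 0, -2, 5, -7
Mean of differences = -0.5714
Numerator Σ(Δz_t−Δz̄)(Δz_{t+1}−Δz̄) = -43.0408
Denominator Σ(Δz_t−Δz̄)² = 77.7143
r_1(Δz) = -43.0408 / 77.7143 = -0.554

-0.554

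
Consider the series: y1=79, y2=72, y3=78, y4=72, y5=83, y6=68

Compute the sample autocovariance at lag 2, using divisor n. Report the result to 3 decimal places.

Mean ȳ = (79 + 72 + 78 + 72 + 83 + 68)/6 = 75.3333
Deviations: 3.6667, -3.3333, 2.6667, -3.3333, 7.6667, -7.3333
Σ_{t=1}^{4}(y_t−ȳ)(y_{t+2}−ȳ) = 65.7778
γ_2 = 65.7778 / 6 = 10.963

10.963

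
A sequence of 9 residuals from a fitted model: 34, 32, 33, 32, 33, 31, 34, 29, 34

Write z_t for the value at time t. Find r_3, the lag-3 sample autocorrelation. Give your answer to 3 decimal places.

-0.297

Mean z̄ = (34 + 32 + 33 + 32 + 33 + 31 + 34 + 29 + 34)/9 = 32.4444
Σ(z_t−z̄)(z_{t+3}−z̄) = (-0.6914) + (-0.2469) + (-0.8025) + (-0.6914) + (-1.9136) + (-2.2469) = -6.5926
Denominator Σ(z_t−z̄)² = 22.2222
r_3 = -6.5926 / 22.2222 = -0.297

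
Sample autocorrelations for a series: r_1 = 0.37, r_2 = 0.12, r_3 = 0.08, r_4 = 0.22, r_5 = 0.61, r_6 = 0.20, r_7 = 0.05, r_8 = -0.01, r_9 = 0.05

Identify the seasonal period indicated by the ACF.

5

The largest autocorrelation is r_5 = 0.61; the remaining lags stay at or below 0.37. The elevated value at lag 1 (0.37), dropping to 0.12 at lag 2, reflects decaying short-term dependence rather than seasonality.
The dominant spike at lag 5 indicates a seasonal period of 5.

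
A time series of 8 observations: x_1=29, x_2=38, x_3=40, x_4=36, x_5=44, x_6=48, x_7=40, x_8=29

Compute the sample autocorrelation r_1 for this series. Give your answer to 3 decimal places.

Mean x̄ = (29 + 38 + 40 + 36 + 44 + 48 + 40 + 29)/8 = 38.0000
Σ(x_t−x̄)(x_{t+1}−x̄) = (0.0000) + (0.0000) + (-4.0000) + (-12.0000) + (60.0000) + (20.0000) + (-18.0000) = 46.0000
Denominator Σ(x_t−x̄)² = 310.0000
r_1 = 46.0000 / 310.0000 = 0.148

0.148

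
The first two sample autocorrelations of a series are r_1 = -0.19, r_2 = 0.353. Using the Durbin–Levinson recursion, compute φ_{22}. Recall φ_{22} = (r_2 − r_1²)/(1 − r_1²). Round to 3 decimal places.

φ_{22} = (r_2 − r_1²) / (1 − r_1²)
r_1² = (-0.19)² = 0.0361
Numerator = 0.353 − 0.0361 = 0.3169; denominator = 1 − 0.0361 = 0.9639
φ_{22} = 0.3169 / 0.9639 = 0.329

0.329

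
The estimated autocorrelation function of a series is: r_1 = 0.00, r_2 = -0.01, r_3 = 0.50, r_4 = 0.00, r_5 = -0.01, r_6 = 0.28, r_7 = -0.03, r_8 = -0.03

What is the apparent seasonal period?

3

The largest autocorrelation is r_3 = 0.50, with a weaker echo at lag 6 (0.28); the remaining lags stay at or below 0.00.
The dominant spike at lag 3 indicates a seasonal period of 3.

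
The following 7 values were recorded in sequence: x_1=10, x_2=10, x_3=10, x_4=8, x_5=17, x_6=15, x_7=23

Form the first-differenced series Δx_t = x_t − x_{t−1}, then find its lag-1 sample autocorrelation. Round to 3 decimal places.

First differences Δx: 0, 0, -2, 9, -2, 8
Mean of differences = 2.1667
Numerator Σ(Δx_t−Δx̄)(Δx_{t+1}−Δx̄) = -67.5278
Denominator Σ(Δx_t−Δx̄)² = 124.8333
r_1(Δx) = -67.5278 / 124.8333 = -0.541

-0.541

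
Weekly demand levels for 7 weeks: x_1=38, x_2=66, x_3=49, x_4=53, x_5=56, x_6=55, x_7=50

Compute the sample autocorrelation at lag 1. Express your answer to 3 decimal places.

Mean x̄ = (38 + 66 + 49 + 53 + 56 + 55 + 50)/7 = 52.4286
Deviations from mean: -14.4286, 13.5714, -3.4286, 0.5714, 3.5714, 2.5714, -2.4286
Numerator Σ_{t=1}^{6}(x_t−x̄)(x_{t+1}−x̄) = -239.3265
Denominator Σ(x_t−x̄)² = 429.7143
r_1 = -239.3265 / 429.7143 = -0.557

-0.557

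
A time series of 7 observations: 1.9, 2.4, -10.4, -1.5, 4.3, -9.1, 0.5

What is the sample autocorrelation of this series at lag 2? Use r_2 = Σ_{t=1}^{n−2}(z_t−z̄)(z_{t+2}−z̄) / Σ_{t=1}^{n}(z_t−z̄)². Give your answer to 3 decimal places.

-0.353

Mean z̄ = (1.9 + 2.4 − 10.4 − 1.5 + 4.3 − 9.1 + 0.5)/7 = -1.7000
Numerator Σ_{t=1}^{5}(z_t−z̄)(z_{t+2}−z̄) = -70.9800
Denominator Σ(z_t−z̄)² = 201.1000
r_2 = -70.9800 / 201.1000 = -0.353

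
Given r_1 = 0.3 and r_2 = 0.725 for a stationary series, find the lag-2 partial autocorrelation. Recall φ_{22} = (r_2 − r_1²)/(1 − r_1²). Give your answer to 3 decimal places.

0.698

φ_{22} = (r_2 − r_1²) / (1 − r_1²)
r_1² = (0.3)² = 0.09
Numerator = 0.725 − 0.0900 = 0.6350; denominator = 1 − 0.0900 = 0.9100
φ_{22} = 0.6350 / 0.9100 = 0.698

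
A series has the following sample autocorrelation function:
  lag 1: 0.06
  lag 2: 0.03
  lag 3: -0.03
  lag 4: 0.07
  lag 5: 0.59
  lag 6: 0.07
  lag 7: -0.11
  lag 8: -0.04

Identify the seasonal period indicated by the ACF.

The largest autocorrelation is r_5 = 0.59; the remaining lags stay at or below 0.07.
The dominant spike at lag 5 indicates a seasonal period of 5.

5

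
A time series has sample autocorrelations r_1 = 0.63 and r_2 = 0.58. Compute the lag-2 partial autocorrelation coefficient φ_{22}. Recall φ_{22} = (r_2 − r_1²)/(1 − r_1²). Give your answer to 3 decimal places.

φ_{22} = (r_2 − r_1²) / (1 − r_1²)
r_1² = (0.63)² = 0.3969
Numerator = 0.58 − 0.3969 = 0.1831; denominator = 1 − 0.3969 = 0.6031
φ_{22} = 0.1831 / 0.6031 = 0.304

0.304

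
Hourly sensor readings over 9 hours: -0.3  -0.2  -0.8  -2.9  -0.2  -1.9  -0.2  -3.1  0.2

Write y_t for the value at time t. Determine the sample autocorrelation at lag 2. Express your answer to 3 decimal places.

0.310

Mean ȳ = (-0.3 − 0.2 − 0.8 − 2.9 − 0.2 − 1.9 − 0.2 − 3.1 + 0.2)/9 = -1.0444
Σ(y_t−ȳ)(y_{t+2}−ȳ) = (0.1820) + (-1.5669) + (0.2064) + (1.5875) + (0.7131) + (1.7586) + (1.0509) = 3.9316
Denominator Σ(y_t−ȳ)² = 12.7022
r_2 = 3.9316 / 12.7022 = 0.310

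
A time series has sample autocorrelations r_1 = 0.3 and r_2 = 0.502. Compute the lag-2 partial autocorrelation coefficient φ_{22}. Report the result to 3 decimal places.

0.453

φ_{22} = (r_2 − r_1²) / (1 − r_1²)
r_1² = (0.3)² = 0.09
Numerator = 0.502 − 0.0900 = 0.4120; denominator = 1 − 0.0900 = 0.9100
φ_{22} = 0.4120 / 0.9100 = 0.453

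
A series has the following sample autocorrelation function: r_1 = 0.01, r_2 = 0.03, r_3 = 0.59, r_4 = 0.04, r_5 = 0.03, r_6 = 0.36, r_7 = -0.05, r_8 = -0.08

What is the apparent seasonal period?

3

The largest autocorrelation is r_3 = 0.59, with a weaker echo at lag 6 (0.36); the remaining lags stay at or below 0.04.
The dominant spike at lag 3 indicates a seasonal period of 3.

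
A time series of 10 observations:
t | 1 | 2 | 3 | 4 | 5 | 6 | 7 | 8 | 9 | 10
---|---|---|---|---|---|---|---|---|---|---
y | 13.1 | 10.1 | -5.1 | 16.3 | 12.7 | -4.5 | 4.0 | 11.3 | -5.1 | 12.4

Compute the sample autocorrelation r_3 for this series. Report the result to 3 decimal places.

0.516

Mean ȳ = (13.1 + 10.1 − 5.1 + 16.3 + 12.7 − 4.5 + 4.0 + 11.3 − 5.1 + 12.4)/10 = 6.5200
Σ(y_t−ȳ)(y_{t+3}−ȳ) = (64.3524) + (22.1244) + (128.0524) + (-24.6456) + (29.5404) + (128.0524) + (-14.8176) = 332.6588
Denominator Σ(y_t−ȳ)² = 645.2160
r_3 = 332.6588 / 645.2160 = 0.516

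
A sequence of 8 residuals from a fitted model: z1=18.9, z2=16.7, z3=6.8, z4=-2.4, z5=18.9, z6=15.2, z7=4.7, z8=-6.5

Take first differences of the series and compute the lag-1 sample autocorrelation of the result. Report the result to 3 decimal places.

-0.078

First differences Δz: -2.2, -9.9, -9.2, 21.3, -3.7, -10.5, -11.2
Mean of differences = -3.6286
Numerator Σ(Δz_t−Δz̄)(Δz_{t+1}−Δz̄) = -62.1694
Denominator Σ(Δz_t−Δz̄)² = 798.3943
r_1(Δz) = -62.1694 / 798.3943 = -0.078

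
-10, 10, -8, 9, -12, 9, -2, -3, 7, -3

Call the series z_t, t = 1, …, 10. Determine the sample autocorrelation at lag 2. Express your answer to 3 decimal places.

0.526

Mean z̄ = (-10 + 10 − 8 + 9 − 12 + 9 − 2 − 3 + 7 − 3)/10 = -0.3000
Numerator Σ_{t=1}^{8}(z_t−z̄)(z_{t+2}−z̄) = 336.7200
Denominator Σ(z_t−z̄)² = 640.1000
r_2 = 336.7200 / 640.1000 = 0.526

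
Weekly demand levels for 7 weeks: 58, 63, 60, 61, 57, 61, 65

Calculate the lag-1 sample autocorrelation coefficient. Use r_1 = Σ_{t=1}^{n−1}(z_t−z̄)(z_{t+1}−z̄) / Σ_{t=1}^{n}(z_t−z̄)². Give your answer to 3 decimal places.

Mean z̄ = (58 + 63 + 60 + 61 + 57 + 61 + 65)/7 = 60.7143
Deviations from mean: -2.7143, 2.2857, -0.7143, 0.2857, -3.7143, 0.2857, 4.2857
Σ(z_t−z̄)(z_{t+1}−z̄) = (-6.2041) + (-1.6327) + (-0.2041) + (-1.0612) + (-1.0612) + (1.2245) = -8.9388
Denominator Σ(z_t−z̄)² = 45.4286
r_1 = -8.9388 / 45.4286 = -0.197

-0.197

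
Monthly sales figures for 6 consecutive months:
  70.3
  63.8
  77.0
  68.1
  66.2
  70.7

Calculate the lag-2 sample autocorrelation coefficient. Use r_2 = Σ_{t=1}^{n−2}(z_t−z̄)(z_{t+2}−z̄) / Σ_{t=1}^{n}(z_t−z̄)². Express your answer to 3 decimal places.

Mean z̄ = (70.3 + 63.8 + 77.0 + 68.1 + 66.2 + 70.7)/6 = 69.3500
Deviations from mean: 0.9500, -5.5500, 7.6500, -1.2500, -3.1500, 1.3500
Numerator Σ_{t=1}^{4}(z_t−z̄)(z_{t+2}−z̄) = -11.5800
Denominator Σ(z_t−z̄)² = 103.5350
r_2 = -11.5800 / 103.5350 = -0.112

-0.112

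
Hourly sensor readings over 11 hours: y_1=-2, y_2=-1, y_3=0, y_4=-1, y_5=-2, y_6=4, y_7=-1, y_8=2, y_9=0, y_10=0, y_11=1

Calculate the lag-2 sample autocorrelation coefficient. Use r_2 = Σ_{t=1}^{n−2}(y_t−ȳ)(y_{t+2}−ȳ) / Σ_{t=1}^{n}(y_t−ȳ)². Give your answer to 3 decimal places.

Mean ȳ = (-2 − 1 + 0 − 1 − 2 + 4 − 1 + 2 + 0 + 0 + 1)/11 = 0.0000
Numerator Σ_{t=1}^{9}(y_t−ȳ)(y_{t+2}−ȳ) = 7.0000
Denominator Σ(y_t−ȳ)² = 32.0000
r_2 = 7.0000 / 32.0000 = 0.219

0.219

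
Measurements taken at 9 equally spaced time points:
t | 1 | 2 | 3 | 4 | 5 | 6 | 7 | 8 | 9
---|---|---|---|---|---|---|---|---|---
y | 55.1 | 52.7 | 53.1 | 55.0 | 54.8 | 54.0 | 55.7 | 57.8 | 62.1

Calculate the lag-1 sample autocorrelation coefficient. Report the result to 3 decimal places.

0.400

Mean ȳ = (55.1 + 52.7 + 53.1 + 55.0 + 54.8 + 54.0 + 55.7 + 57.8 + 62.1)/9 = 55.5889
Numerator Σ_{t=1}^{8}(y_t−ȳ)(y_{t+1}−ȳ) = 26.2521
Denominator Σ(y_t−ȳ)² = 65.5689
r_1 = 26.2521 / 65.5689 = 0.400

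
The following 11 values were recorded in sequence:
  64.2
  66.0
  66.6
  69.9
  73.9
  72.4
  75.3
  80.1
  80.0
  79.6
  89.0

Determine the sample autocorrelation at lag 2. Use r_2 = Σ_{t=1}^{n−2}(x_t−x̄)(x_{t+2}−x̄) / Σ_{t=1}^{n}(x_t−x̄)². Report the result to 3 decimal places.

0.415

Mean x̄ = (64.2 + 66.0 + 66.6 + 69.9 + 73.9 + 72.4 + 75.3 + 80.1 + 80.0 + 79.6 + 89.0)/11 = 74.2727
Numerator Σ_{t=1}^{9}(x_t−x̄)(x_{t+2}−x̄) = 234.4867
Denominator Σ(x_t−x̄)² = 564.6218
r_2 = 234.4867 / 564.6218 = 0.415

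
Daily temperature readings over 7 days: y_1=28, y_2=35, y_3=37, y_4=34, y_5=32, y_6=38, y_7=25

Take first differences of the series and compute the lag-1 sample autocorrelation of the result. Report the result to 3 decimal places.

-0.277

First differences Δy: 7, 2, -3, -2, 6, -13
Mean of differences = -0.5000
Numerator Σ(Δy_t−Δȳ)(Δy_{t+1}−Δȳ) = -74.7500
Denominator Σ(Δy_t−Δȳ)² = 269.5000
r_1(Δy) = -74.7500 / 269.5000 = -0.277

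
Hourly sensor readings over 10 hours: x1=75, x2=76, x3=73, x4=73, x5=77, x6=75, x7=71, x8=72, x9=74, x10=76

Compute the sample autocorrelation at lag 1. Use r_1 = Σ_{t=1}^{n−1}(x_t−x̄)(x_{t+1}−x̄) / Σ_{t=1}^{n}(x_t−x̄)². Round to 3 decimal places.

0.124

Mean x̄ = (75 + 76 + 73 + 73 + 77 + 75 + 71 + 72 + 74 + 76)/10 = 74.2000
Numerator Σ_{t=1}^{9}(x_t−x̄)(x_{t+1}−x̄) = 4.1600
Denominator Σ(x_t−x̄)² = 33.6000
r_1 = 4.1600 / 33.6000 = 0.124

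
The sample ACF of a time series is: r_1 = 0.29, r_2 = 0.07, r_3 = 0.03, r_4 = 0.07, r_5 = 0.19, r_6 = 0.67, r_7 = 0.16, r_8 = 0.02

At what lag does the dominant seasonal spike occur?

The largest autocorrelation is r_6 = 0.67; the remaining lags stay at or below 0.29. The elevated value at lag 1 (0.29), dropping to 0.07 at lag 2, reflects decaying short-term dependence rather than seasonality.
The dominant spike at lag 6 indicates a seasonal period of 6.

6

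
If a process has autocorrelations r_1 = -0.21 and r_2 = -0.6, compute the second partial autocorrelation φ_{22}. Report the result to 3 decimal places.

φ_{22} = (r_2 − r_1²) / (1 − r_1²)
r_1² = (-0.21)² = 0.0441
Numerator = -0.6 − 0.0441 = -0.6441; denominator = 1 − 0.0441 = 0.9559
φ_{22} = -0.6441 / 0.9559 = -0.674

-0.674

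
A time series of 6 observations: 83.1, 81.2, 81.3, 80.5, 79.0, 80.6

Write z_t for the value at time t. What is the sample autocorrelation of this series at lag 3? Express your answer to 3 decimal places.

-0.177

Mean z̄ = (83.1 + 81.2 + 81.3 + 80.5 + 79.0 + 80.6)/6 = 80.9500
Deviations from mean: 2.1500, 0.2500, 0.3500, -0.4500, -1.9500, -0.3500
Σ(z_t−z̄)(z_{t+3}−z̄) = (-0.9675) + (-0.4875) + (-0.1225) = -1.5775
Denominator Σ(z_t−z̄)² = 8.9350
r_3 = -1.5775 / 8.9350 = -0.177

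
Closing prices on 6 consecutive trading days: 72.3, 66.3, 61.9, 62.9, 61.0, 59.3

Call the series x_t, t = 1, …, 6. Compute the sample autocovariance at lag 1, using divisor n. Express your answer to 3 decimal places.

5.629

Mean x̄ = (72.3 + 66.3 + 61.9 + 62.9 + 61.0 + 59.3)/6 = 63.9500
Σ_{t=1}^{5}(x_t−x̄)(x_{t+1}−x̄) = 33.7725
γ_1 = 33.7725 / 6 = 5.629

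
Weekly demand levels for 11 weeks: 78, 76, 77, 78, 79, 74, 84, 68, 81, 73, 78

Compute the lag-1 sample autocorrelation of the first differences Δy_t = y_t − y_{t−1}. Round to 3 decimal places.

First differences Δy: -2, 1, 1, 1, -5, 10, -16, 13, -8, 5
Mean of differences = 0.0000
Numerator Σ(Δy_t−Δȳ)(Δy_{t+1}−Δȳ) = -567.0000
Denominator Σ(Δy_t−Δȳ)² = 646.0000
r_1(Δy) = -567.0000 / 646.0000 = -0.878

-0.878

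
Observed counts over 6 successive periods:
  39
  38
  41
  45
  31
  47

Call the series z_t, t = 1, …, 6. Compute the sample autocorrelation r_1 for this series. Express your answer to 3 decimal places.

-0.635

Mean z̄ = (39 + 38 + 41 + 45 + 31 + 47)/6 = 40.1667
Σ(z_t−z̄)(z_{t+1}−z̄) = (2.5278) + (-1.8056) + (4.0278) + (-44.3056) + (-62.6389) = -102.1944
Denominator Σ(z_t−z̄)² = 160.8333
r_1 = -102.1944 / 160.8333 = -0.635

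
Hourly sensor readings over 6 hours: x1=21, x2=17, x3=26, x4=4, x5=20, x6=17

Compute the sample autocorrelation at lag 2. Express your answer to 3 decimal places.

0.236

Mean x̄ = (21 + 17 + 26 + 4 + 20 + 17)/6 = 17.5000
Deviations from mean: 3.5000, -0.5000, 8.5000, -13.5000, 2.5000, -0.5000
Numerator Σ_{t=1}^{4}(x_t−x̄)(x_{t+2}−x̄) = 64.5000
Denominator Σ(x_t−x̄)² = 273.5000
r_2 = 64.5000 / 273.5000 = 0.236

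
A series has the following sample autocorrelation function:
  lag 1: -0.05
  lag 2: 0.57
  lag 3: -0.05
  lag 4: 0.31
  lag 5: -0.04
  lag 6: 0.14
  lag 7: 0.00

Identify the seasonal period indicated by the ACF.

The largest autocorrelation is r_2 = 0.57, with a weaker echo at lag 4 (0.31); the remaining lags stay at or below 0.14.
The dominant spike at lag 2 indicates a seasonal period of 2.

2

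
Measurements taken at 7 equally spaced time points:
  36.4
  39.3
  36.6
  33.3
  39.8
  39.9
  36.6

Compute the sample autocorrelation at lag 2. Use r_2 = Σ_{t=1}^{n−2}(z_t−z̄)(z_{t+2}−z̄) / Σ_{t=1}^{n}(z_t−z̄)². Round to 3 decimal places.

Mean z̄ = (36.4 + 39.3 + 36.6 + 33.3 + 39.8 + 39.9 + 36.6)/7 = 37.4143
Deviations from mean: -1.0143, 1.8857, -0.8143, -4.1143, 2.3857, 2.4857, -0.8143
Numerator Σ_{t=1}^{5}(z_t−z̄)(z_{t+2}−z̄) = -21.0447
Denominator Σ(z_t−z̄)² = 34.7086
r_2 = -21.0447 / 34.7086 = -0.606

-0.606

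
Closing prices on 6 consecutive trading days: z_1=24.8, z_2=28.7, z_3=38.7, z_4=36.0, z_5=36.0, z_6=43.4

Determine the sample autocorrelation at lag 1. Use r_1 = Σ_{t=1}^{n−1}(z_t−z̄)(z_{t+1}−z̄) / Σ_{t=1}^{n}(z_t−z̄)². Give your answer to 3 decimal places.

0.234

Mean z̄ = (24.8 + 28.7 + 38.7 + 36.0 + 36.0 + 43.4)/6 = 34.6000
Σ(z_t−z̄)(z_{t+1}−z̄) = (57.8200) + (-24.1900) + (5.7400) + (1.9600) + (12.3200) = 53.6500
Denominator Σ(z_t−z̄)² = 229.0200
r_1 = 53.6500 / 229.0200 = 0.234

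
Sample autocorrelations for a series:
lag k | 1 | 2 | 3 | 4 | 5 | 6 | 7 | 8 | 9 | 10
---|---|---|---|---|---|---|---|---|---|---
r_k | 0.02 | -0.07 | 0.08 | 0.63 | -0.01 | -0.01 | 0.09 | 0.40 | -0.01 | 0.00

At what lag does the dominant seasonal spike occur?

4

The largest autocorrelation is r_4 = 0.63, with a weaker echo at lag 8 (0.40); the remaining lags stay at or below 0.09.
The dominant spike at lag 4 indicates a seasonal period of 4.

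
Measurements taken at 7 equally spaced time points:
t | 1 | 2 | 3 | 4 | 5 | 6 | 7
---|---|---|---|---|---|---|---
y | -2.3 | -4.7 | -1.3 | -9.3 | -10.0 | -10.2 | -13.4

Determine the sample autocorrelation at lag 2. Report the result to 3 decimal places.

Mean ȳ = (-2.3 − 4.7 − 1.3 − 9.3 − 10.0 − 10.2 − 13.4)/7 = -7.3143
Σ(y_t−ȳ)(y_{t+2}−ȳ) = (30.1573) + (-5.1912) + (-16.1527) + (5.7302) + (16.3445) = 30.8882
Denominator Σ(y_t−ȳ)² = 124.6686
r_2 = 30.8882 / 124.6686 = 0.248

0.248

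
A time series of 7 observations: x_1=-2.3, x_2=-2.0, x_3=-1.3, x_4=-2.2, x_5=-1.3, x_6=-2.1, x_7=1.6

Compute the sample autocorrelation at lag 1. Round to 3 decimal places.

-0.159

Mean x̄ = (-2.3 − 2.0 − 1.3 − 2.2 − 1.3 − 2.1 + 1.6)/7 = -1.3714
Σ(x_t−x̄)(x_{t+1}−x̄) = (0.5837) + (-0.0449) + (-0.0592) + (-0.0592) + (-0.0520) + (-2.1649) = -1.7965
Denominator Σ(x_t−x̄)² = 11.3143
r_1 = -1.7965 / 11.3143 = -0.159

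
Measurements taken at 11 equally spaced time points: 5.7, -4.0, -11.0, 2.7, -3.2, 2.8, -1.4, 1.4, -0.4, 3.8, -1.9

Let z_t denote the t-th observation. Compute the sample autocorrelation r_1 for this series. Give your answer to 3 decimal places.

Mean z̄ = (5.7 − 4.0 − 11.0 + 2.7 − 3.2 + 2.8 − 1.4 + 1.4 − 0.4 + 3.8 − 1.9)/11 = -0.5000
Numerator Σ_{t=1}^{10}(z_t−z̄)(z_{t+1}−z̄) = -46.1800
Denominator Σ(z_t−z̄)² = 214.2400
r_1 = -46.1800 / 214.2400 = -0.216

-0.216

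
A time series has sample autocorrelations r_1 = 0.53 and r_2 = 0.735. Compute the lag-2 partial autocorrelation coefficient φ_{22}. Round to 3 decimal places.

φ_{22} = (r_2 − r_1²) / (1 − r_1²)
r_1² = (0.53)² = 0.2809
Numerator = 0.735 − 0.2809 = 0.4541; denominator = 1 − 0.2809 = 0.7191
φ_{22} = 0.4541 / 0.7191 = 0.631

0.631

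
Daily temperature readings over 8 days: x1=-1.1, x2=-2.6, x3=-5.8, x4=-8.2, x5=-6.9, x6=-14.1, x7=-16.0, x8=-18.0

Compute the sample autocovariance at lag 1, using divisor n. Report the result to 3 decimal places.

20.412

Mean x̄ = (-1.1 − 2.6 − 5.8 − 8.2 − 6.9 − 14.1 − 16.0 − 18.0)/8 = -9.0875
Σ_{t=1}^{7}(x_t−x̄)(x_{t+1}−x̄) = 163.2973
γ_1 = 163.2973 / 8 = 20.412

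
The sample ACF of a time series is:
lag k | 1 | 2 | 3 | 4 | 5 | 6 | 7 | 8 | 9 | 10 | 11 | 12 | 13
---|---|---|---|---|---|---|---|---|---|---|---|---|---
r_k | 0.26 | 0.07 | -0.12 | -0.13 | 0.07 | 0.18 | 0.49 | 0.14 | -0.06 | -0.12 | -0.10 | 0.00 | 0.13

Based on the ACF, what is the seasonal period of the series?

7

The largest autocorrelation is r_7 = 0.49; the remaining lags stay at or below 0.26. The elevated value at lag 1 (0.26), dropping to 0.07 at lag 2, reflects decaying short-term dependence rather than seasonality.
The dominant spike at lag 7 indicates a seasonal period of 7.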